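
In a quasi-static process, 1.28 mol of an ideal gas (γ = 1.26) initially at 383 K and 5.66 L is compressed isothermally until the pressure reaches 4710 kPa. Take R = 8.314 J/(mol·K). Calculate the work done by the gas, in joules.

-7650 J

P₁ = nRT₁/V₁ = 1.28×8.314×383/5.66 = 720 kPa.
Isothermal: T stays 383 K; PV = const ⇒ V₂ = 0.865 L, P₂ = 4710 kPa.
W = nRT ln(V₂/V₁) = 1.28×8.314×383×ln(0.153) = -7650 J.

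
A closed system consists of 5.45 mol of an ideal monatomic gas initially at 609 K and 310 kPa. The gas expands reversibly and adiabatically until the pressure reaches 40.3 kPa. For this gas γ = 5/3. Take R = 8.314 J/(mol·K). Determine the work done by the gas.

V₁ = nRT₁/P₁ = 5.45×8.314×609/310 = 89.0 L.
Adiabatic: T₂/T₁ = (P₂/P₁)^((γ−1)/γ) ⇒ T₂ = 609×(0.130)^0.400 = 269 K; V₂ = 303 L.
ΔU = nCvΔT = 5.45×12.5×(269−609) = -23100 J.
Q = 0 for an adiabatic process, so W = −ΔU = 23100 J.

23100 J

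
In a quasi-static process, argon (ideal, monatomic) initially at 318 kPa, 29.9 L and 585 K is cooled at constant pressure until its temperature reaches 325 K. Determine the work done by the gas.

-4230 J

n = P₁V₁/(RT₁) = 318×29.9/(8.314×585) = 1.95 mol.
Isobaric: P stays 318 kPa; V/T = const ⇒ T₂ = 325 K, V₂ = 16.6 L.
W = PΔV = 318×(16.6−29.9) kPa·L = -4230 J.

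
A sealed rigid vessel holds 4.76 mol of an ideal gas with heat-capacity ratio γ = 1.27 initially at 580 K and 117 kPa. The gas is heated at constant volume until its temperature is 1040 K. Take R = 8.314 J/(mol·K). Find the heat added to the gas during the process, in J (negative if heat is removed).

V₁ = nRT₁/P₁ = 4.76×8.314×580/117 = 196 L.
Isochoric: V stays 196 L; P/T = const ⇒ T₂ = 1040 K, P₂ = 210 kPa.
W = 0 (no volume change).
ΔU = nCvΔT = 4.76×30.8×(1040−580) = 67400 J.
Q = ΔU = 67400 J.

67400 J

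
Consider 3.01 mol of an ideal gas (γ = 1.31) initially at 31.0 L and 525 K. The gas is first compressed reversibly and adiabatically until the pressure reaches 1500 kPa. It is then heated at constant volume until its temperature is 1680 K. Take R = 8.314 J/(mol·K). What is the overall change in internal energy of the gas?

93200 J

P₁ = nRT₁/V₁ = 3.01×8.314×525/31.0 = 424 kPa.
Step 1 — Adiabatic: T₂/T₁ = (P₂/P₁)^((γ−1)/γ) ⇒ T₂ = 525×(3.54)^0.237 = 708 K; V₂ = 11.8 L.
ΔU = nCvΔT = 3.01×26.8×(708−525) = 14800 J.
Q = 0 for an adiabatic process, so W = −ΔU = -14800 J.
State after step 1: P = 1500 kPa, V = 11.8 L, T = 708 K.
Step 2 — Isochoric: V stays 11.8 L; P/T = const ⇒ T₂ = 1680 K, P₂ = 3560 kPa.
W = 0 (no volume change).
ΔU = nCvΔT = 3.01×26.8×(1680−708) = 78500 J.
Q = ΔU = 78500 J.
Net over both steps: W = -14800 J, Q = 78500 J, ΔU = 93200 J.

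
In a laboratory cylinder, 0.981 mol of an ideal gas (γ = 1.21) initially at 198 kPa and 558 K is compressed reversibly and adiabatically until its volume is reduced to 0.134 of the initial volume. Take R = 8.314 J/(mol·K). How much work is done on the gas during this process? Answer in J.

11400 J

V₁ = nRT₁/P₁ = 0.981×8.314×558/198 = 23.0 L.
Adiabatic: TV^(γ−1) = const ⇒ T₂ = 558×(7.46)^0.210 = 851 K; PV^γ = const ⇒ P₂ = 2250 kPa.
ΔU = nCvΔT = 0.981×39.6×(851−558) = 11400 J.
Q = 0 for an adiabatic process, so W = −ΔU = -11400 J.
Work done on the gas = −W_by = 11400 J.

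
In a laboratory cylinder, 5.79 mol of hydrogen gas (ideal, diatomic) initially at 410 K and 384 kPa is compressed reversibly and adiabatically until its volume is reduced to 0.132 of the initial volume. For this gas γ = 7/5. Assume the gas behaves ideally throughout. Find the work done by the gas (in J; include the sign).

V₁ = nRT₁/P₁ = 5.79×8.314×410/384 = 51.4 L.
Adiabatic: TV^(γ−1) = const ⇒ T₂ = 410×(7.58)^0.400 = 922 K; PV^γ = const ⇒ P₂ = 6540 kPa.
ΔU = nCvΔT = 5.79×20.8×(922−410) = 61600 J.
Q = 0 for an adiabatic process, so W = −ΔU = -61600 J.

-61600 J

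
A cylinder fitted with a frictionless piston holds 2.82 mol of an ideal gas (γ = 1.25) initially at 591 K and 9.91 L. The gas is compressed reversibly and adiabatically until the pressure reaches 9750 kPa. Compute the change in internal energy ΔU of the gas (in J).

26300 J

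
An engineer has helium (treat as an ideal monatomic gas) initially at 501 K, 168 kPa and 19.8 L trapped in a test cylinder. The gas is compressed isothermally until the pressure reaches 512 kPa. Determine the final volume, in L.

Isothermal: T stays 501 K; PV = const ⇒ V₂ = 6.50 L, P₂ = 512 kPa.

6.50 L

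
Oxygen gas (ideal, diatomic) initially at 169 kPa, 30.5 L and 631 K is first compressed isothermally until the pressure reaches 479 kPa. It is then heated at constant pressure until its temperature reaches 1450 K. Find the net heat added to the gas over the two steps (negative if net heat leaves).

18000 J

n = P₁V₁/(RT₁) = 169×30.5/(8.314×631) = 0.983 mol.
Step 1 — Isothermal: T stays 631 K; PV = const ⇒ V₂ = 10.8 L, P₂ = 479 kPa.
ΔU = 0 (ideal gas, T constant).
W = nRT ln(V₂/V₁) = 0.983×8.314×631×ln(0.353) = -5370 J.
Q = ΔU + W = -5370 J.
State after step 1: P = 479 kPa, V = 10.8 L, T = 631 K.
Step 2 — Isobaric: P stays 479 kPa; V/T = const ⇒ T₂ = 1450 K, V₂ = 24.7 L.
W = PΔV = 479×(24.7−10.8) kPa·L = 6690 J.
ΔU = nCvΔT = 0.983×20.8×(1450−631) = 16700 J.
Q = ΔU + W = nCpΔT = 23400 J.
Net over both steps: W = 1320 J, Q = 18000 J, ΔU = 16700 J.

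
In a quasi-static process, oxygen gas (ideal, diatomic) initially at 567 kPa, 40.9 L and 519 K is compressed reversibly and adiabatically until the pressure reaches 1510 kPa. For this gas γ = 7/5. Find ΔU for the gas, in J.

n = P₁V₁/(RT₁) = 567×40.9/(8.314×519) = 5.37 mol.
Adiabatic: T₂/T₁ = (P₂/P₁)^((γ−1)/γ) ⇒ T₂ = 519×(2.66)^0.286 = 687 K; V₂ = 20.3 L.
For an ideal gas ΔU = nCvΔT with Cv = (5/2)R = 20.8 J/(mol·K).
ΔU = 5.37×20.8×(687−519) = 18700 J.

18700 J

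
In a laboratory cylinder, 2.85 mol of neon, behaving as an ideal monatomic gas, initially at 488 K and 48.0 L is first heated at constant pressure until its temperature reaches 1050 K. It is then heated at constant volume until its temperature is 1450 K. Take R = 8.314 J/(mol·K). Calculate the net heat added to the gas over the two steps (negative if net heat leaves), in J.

47500 J

P₁ = nRT₁/V₁ = 2.85×8.314×488/48.0 = 241 kPa.
Step 1 — Isobaric: P stays 241 kPa; V/T = const ⇒ T₂ = 1050 K, V₂ = 103 L.
W = PΔV = 241×(103−48.0) kPa·L = 13300 J.
ΔU = nCvΔT = 2.85×12.5×(1050−488) = 20000 J.
Q = ΔU + W = nCpΔT = 33300 J.
State after step 1: P = 241 kPa, V = 103 L, T = 1050 K.
Step 2 — Isochoric: V stays 103 L; P/T = const ⇒ T₂ = 1450 K, P₂ = 333 kPa.
W = 0 (no volume change).
ΔU = nCvΔT = 2.85×12.5×(1450−1050) = 14200 J.
Q = ΔU = 14200 J.
Net over both steps: W = 13300 J, Q = 47500 J, ΔU = 34200 J.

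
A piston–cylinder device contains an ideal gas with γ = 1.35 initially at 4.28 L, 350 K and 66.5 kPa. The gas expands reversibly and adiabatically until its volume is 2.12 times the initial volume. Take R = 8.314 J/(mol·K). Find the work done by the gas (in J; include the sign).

188 J

n = P₁V₁/(RT₁) = 66.5×4.28/(8.314×350) = 0.0978 mol.
Adiabatic: TV^(γ−1) = const ⇒ T₂ = 350×(0.472)^0.350 = 269 K; PV^γ = const ⇒ P₂ = 24.1 kPa.
ΔU = nCvΔT = 0.0978×23.8×(269−350) = -188 J.
Q = 0 for an adiabatic process, so W = −ΔU = 188 J.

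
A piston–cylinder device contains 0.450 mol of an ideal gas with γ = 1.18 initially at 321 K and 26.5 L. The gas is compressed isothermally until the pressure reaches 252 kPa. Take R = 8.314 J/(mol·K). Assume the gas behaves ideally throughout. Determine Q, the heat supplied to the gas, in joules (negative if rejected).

P₁ = nRT₁/V₁ = 0.450×8.314×321/26.5 = 45.3 kPa.
Isothermal: T stays 321 K; PV = const ⇒ V₂ = 4.77 L, P₂ = 252 kPa.
ΔU = 0 (ideal gas, T constant).
W = nRT ln(V₂/V₁) = 0.450×8.314×321×ln(0.180) = -2060 J.
Q = ΔU + W = -2060 J.

-2060 J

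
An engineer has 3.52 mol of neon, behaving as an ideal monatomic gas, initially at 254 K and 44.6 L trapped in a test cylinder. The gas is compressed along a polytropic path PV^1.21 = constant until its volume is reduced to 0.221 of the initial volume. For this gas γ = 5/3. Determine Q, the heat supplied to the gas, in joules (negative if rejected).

-9040 J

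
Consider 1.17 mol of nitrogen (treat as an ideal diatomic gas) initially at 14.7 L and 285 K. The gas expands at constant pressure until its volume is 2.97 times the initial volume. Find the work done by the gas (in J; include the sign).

P₁ = nRT₁/V₁ = 1.17×8.314×285/14.7 = 189 kPa.
Isobaric: P stays 189 kPa; V/T = const ⇒ T₂ = 846 K, V₂ = 43.7 L.
W = PΔV = 189×(43.7−14.7) kPa·L = 5460 J.

5460 J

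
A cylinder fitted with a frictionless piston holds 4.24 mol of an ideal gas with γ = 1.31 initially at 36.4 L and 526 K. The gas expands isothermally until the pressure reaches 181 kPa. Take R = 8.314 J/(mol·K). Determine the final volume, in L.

P₁ = nRT₁/V₁ = 4.24×8.314×526/36.4 = 509 kPa.
Isothermal: T stays 526 K; PV = const ⇒ V₂ = 102 L, P₂ = 181 kPa.

102 L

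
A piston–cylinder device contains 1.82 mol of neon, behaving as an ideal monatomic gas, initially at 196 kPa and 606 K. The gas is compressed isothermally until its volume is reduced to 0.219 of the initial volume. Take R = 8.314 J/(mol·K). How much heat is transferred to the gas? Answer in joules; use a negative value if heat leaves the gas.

V₁ = nRT₁/P₁ = 1.82×8.314×606/196 = 46.8 L.
Isothermal: T stays 606 K; PV = const ⇒ V₂ = 10.2 L, P₂ = 895 kPa.
ΔU = 0 (ideal gas, T constant).
W = nRT ln(V₂/V₁) = 1.82×8.314×606×ln(0.219) = -13900 J.
Q = ΔU + W = -13900 J.

-13900 J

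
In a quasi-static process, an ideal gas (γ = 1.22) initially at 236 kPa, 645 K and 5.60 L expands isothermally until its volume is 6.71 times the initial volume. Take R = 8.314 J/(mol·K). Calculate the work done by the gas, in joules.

n = P₁V₁/(RT₁) = 236×5.60/(8.314×645) = 0.246 mol.
Isothermal: T stays 645 K; PV = const ⇒ V₂ = 37.6 L, P₂ = 35.2 kPa.
W = nRT ln(V₂/V₁) = 0.246×8.314×645×ln(6.71) = 2520 J.

2520 J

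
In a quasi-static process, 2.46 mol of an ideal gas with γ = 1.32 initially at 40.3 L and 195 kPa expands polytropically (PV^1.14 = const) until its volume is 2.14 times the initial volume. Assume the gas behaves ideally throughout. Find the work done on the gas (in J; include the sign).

T₁ = P₁V₁/(nR) = 195×40.3/(2.46×8.314) = 384 K.
Polytropic n=1.14: T₂ = T₁(V₁/V₂)^(n−1) = 384×(0.467)^0.14 = 345 K; P₂ = P₁(V₁/V₂)^n = 81.9 kPa.
W = (P₁V₁−P₂V₂)/(n−1) = (195×40.3−81.9×86.2)/0.14 = 5670 J.
Work done on the gas = −W_by = -5670 J.

-5670 J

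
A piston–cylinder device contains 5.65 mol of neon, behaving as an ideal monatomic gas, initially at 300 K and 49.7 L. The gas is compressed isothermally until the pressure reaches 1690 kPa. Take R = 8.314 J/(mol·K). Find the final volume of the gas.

8.34 L

P₁ = nRT₁/V₁ = 5.65×8.314×300/49.7 = 284 kPa.
Isothermal: T stays 300 K; PV = const ⇒ V₂ = 8.34 L, P₂ = 1690 kPa.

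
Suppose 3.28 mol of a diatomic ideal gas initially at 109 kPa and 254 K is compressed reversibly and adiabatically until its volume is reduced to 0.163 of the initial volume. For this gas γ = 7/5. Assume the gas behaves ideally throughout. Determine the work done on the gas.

18500 J

V₁ = nRT₁/P₁ = 3.28×8.314×254/109 = 63.5 L.
Adiabatic: TV^(γ−1) = const ⇒ T₂ = 254×(6.13)^0.400 = 525 K; PV^γ = const ⇒ P₂ = 1380 kPa.
ΔU = nCvΔT = 3.28×20.8×(525−254) = 18500 J.
Q = 0 for an adiabatic process, so W = −ΔU = -18500 J.
Work done on the gas = −W_by = 18500 J.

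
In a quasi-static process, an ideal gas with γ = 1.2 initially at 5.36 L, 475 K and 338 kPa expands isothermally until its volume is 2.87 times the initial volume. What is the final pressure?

118 kPa

Isothermal: T stays 475 K; PV = const ⇒ V₂ = 15.4 L, P₂ = 118 kPa.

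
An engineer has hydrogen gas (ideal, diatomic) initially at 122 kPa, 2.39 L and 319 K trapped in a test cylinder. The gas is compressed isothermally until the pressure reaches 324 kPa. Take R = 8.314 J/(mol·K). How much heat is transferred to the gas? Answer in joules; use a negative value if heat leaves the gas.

n = P₁V₁/(RT₁) = 122×2.39/(8.314×319) = 0.110 mol.
Isothermal: T stays 319 K; PV = const ⇒ V₂ = 0.900 L, P₂ = 324 kPa.
ΔU = 0 (ideal gas, T constant).
W = nRT ln(V₂/V₁) = 0.110×8.314×319×ln(0.377) = -285 J.
Q = ΔU + W = -285 J.

-285 J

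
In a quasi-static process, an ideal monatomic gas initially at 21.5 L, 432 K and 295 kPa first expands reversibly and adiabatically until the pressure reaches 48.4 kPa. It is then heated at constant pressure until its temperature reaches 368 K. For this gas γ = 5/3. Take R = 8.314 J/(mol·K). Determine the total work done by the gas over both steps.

n = P₁V₁/(RT₁) = 295×21.5/(8.314×432) = 1.77 mol.
Step 1 — Adiabatic: T₂/T₁ = (P₂/P₁)^((γ−1)/γ) ⇒ T₂ = 432×(0.164)^0.400 = 210 K; V₂ = 63.6 L.
ΔU = nCvΔT = 1.77×12.5×(210−432) = -4900 J.
Q = 0 for an adiabatic process, so W = −ΔU = 4900 J.
State after step 1: P = 48.4 kPa, V = 63.6 L, T = 210 K.
Step 2 — Isobaric: P stays 48.4 kPa; V/T = const ⇒ T₂ = 368 K, V₂ = 112 L.
W = PΔV = 48.4×(112−63.6) kPa·L = 2320 J.
ΔU = nCvΔT = 1.77×12.5×(368−210) = 3490 J.
Q = ΔU + W = nCpΔT = 5810 J.
Net over both steps: W = 7220 J, Q = 5810 J, ΔU = -1410 J.

7220 J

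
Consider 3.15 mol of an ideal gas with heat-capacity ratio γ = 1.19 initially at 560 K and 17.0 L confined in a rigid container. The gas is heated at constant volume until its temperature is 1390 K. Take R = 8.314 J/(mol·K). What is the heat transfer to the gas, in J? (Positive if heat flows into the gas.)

P₁ = nRT₁/V₁ = 3.15×8.314×560/17.0 = 863 kPa.
Isochoric: V stays 17.0 L; P/T = const ⇒ T₂ = 1390 K, P₂ = 2140 kPa.
W = 0 (no volume change).
ΔU = nCvΔT = 3.15×43.8×(1390−560) = 114000 J.
Q = ΔU = 114000 J.

114000 J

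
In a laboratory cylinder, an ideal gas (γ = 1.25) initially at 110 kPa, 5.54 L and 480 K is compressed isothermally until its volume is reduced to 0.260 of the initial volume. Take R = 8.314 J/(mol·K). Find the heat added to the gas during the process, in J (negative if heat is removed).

-821 J

n = P₁V₁/(RT₁) = 110×5.54/(8.314×480) = 0.153 mol.
Isothermal: T stays 480 K; PV = const ⇒ V₂ = 1.44 L, P₂ = 423 kPa.
ΔU = 0 (ideal gas, T constant).
W = nRT ln(V₂/V₁) = 0.153×8.314×480×ln(0.260) = -821 J.
Q = ΔU + W = -821 J.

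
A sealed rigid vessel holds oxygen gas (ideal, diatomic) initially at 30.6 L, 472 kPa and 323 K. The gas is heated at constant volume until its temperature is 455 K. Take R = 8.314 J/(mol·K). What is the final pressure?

Isochoric: V stays 30.6 L; P/T = const ⇒ T₂ = 455 K, P₂ = 665 kPa.

665 kPa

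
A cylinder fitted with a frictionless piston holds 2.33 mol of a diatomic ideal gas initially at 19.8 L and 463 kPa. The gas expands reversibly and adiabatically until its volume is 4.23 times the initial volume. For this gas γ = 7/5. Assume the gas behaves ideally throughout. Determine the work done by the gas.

10000 J

T₁ = P₁V₁/(nR) = 463×19.8/(2.33×8.314) = 473 K.
Adiabatic: TV^(γ−1) = const ⇒ T₂ = 473×(0.236)^0.400 = 266 K; PV^γ = const ⇒ P₂ = 61.5 kPa.
ΔU = nCvΔT = 2.33×20.8×(266−473) = -10000 J.
Q = 0 for an adiabatic process, so W = −ΔU = 10000 J.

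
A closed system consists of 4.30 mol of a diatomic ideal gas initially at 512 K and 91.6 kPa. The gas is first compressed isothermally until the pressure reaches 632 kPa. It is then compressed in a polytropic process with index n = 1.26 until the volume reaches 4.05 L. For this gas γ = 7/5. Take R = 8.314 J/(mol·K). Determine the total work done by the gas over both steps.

-82400 J

V₁ = nRT₁/P₁ = 4.30×8.314×512/91.6 = 200 L.
Step 1 — Isothermal: T stays 512 K; PV = const ⇒ V₂ = 29.0 L, P₂ = 632 kPa.
ΔU = 0 (ideal gas, T constant).
W = nRT ln(V₂/V₁) = 4.30×8.314×512×ln(0.145) = -35400 J.
Q = ΔU + W = -35400 J.
State after step 1: P = 632 kPa, V = 29.0 L, T = 512 K.
Step 2 — Polytropic n=1.26: T₂ = T₁(V₁/V₂)^(n−1) = 512×(7.15)^0.26 = 854 K; P₂ = P₁(V₁/V₂)^n = 7540 kPa.
W = (P₁V₁−P₂V₂)/(n−1) = (632×29.0−7540×4.05)/0.26 = -47000 J.
ΔU = nCvΔT = 4.30×20.8×(854−512) = 30600 J.
Q = ΔU + W = -16500 J.
Net over both steps: W = -82400 J, Q = -51800 J, ΔU = 30600 J.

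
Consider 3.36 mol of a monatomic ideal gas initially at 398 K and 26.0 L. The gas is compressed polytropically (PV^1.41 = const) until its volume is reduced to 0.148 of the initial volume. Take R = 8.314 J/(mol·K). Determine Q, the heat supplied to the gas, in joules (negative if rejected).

P₁ = nRT₁/V₁ = 3.36×8.314×398/26.0 = 428 kPa.
Polytropic n=1.41: T₂ = T₁(V₁/V₂)^(n−1) = 398×(6.76)^0.41 = 871 K; P₂ = P₁(V₁/V₂)^n = 6320 kPa.
W = (P₁V₁−P₂V₂)/(n−1) = (428×26.0−6320×3.85)/0.41 = -32200 J.
ΔU = nCvΔT = 3.36×12.5×(871−398) = 19800 J.
Q = ΔU + W = -12400 J.

-12400 J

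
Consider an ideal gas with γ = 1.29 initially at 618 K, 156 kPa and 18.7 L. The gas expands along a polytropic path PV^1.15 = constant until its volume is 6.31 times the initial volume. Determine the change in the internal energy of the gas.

-2430 J

n = P₁V₁/(RT₁) = 156×18.7/(8.314×618) = 0.568 mol.
Polytropic n=1.15: T₂ = T₁(V₁/V₂)^(n−1) = 618×(0.158)^0.15 = 469 K; P₂ = P₁(V₁/V₂)^n = 18.8 kPa.
For an ideal gas ΔU = nCvΔT with Cv = R/(γ−1) = 28.7 J/(mol·K).
ΔU = 0.568×28.7×(469−618) = -2430 J.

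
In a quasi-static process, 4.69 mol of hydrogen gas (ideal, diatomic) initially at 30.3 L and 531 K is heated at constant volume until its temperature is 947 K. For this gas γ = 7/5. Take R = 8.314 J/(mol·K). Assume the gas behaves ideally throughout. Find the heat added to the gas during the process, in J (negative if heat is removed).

40600 J

P₁ = nRT₁/V₁ = 4.69×8.314×531/30.3 = 683 kPa.
Isochoric: V stays 30.3 L; P/T = const ⇒ T₂ = 947 K, P₂ = 1220 kPa.
W = 0 (no volume change).
ΔU = nCvΔT = 4.69×20.8×(947−531) = 40600 J.
Q = ΔU = 40600 J.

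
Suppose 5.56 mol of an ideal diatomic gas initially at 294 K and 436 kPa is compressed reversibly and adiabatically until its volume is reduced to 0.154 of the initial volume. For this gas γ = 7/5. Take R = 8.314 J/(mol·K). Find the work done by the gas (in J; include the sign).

V₁ = nRT₁/P₁ = 5.56×8.314×294/436 = 31.2 L.
Adiabatic: TV^(γ−1) = const ⇒ T₂ = 294×(6.49)^0.400 = 621 K; PV^γ = const ⇒ P₂ = 5980 kPa.
ΔU = nCvΔT = 5.56×20.8×(621−294) = 37800 J.
Q = 0 for an adiabatic process, so W = −ΔU = -37800 J.

-37800 J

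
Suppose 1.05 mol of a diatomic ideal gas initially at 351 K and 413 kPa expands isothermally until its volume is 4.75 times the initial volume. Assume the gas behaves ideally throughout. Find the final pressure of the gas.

86.9 kPa

V₁ = nRT₁/P₁ = 1.05×8.314×351/413 = 7.42 L.
Isothermal: T stays 351 K; PV = const ⇒ V₂ = 35.2 L, P₂ = 86.9 kPa.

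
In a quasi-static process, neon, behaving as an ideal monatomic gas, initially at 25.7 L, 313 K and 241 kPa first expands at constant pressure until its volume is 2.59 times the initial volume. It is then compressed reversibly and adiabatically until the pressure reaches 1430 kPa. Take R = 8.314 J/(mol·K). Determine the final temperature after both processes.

1650 K

n = P₁V₁/(RT₁) = 241×25.7/(8.314×313) = 2.38 mol.
Step 1 — Isobaric: P stays 241 kPa; V/T = const ⇒ T₂ = 811 K, V₂ = 66.6 L.
W = PΔV = 241×(66.6−25.7) kPa·L = 9850 J.
ΔU = nCvΔT = 2.38×12.5×(811−313) = 14800 J.
Q = ΔU + W = nCpΔT = 24600 J.
State after step 1: P = 241 kPa, V = 66.6 L, T = 811 K.
Step 2 — Adiabatic: T₂/T₁ = (P₂/P₁)^((γ−1)/γ) ⇒ T₂ = 811×(5.93)^0.400 = 1650 K; V₂ = 22.9 L.
ΔU = nCvΔT = 2.38×12.5×(1650−811) = 25000 J.
Q = 0 for an adiabatic process, so W = −ΔU = -25000 J.
Net over both steps: W = -15100 J, Q = 24600 J, ΔU = 39800 J.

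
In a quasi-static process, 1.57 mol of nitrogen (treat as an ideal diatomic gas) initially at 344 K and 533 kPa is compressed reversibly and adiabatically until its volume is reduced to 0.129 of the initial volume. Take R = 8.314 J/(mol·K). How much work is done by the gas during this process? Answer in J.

-14200 J

V₁ = nRT₁/P₁ = 1.57×8.314×344/533 = 8.42 L.
Adiabatic: TV^(γ−1) = const ⇒ T₂ = 344×(7.75)^0.400 = 780 K; PV^γ = const ⇒ P₂ = 9370 kPa.
ΔU = nCvΔT = 1.57×20.8×(780−344) = 14200 J.
Q = 0 for an adiabatic process, so W = −ΔU = -14200 J.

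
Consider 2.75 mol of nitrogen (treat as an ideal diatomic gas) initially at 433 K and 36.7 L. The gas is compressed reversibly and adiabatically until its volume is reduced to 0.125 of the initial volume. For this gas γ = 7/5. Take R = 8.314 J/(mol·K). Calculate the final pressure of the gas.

P₁ = nRT₁/V₁ = 2.75×8.314×433/36.7 = 270 kPa.
Adiabatic: TV^(γ−1) = const ⇒ T₂ = 433×(8.00)^0.400 = 995 K; PV^γ = const ⇒ P₂ = 4960 kPa.

4960 kPa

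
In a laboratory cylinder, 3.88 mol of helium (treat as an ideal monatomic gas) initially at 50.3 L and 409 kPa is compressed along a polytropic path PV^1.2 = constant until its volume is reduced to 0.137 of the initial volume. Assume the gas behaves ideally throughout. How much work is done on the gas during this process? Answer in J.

50200 J

T₁ = P₁V₁/(nR) = 409×50.3/(3.88×8.314) = 638 K.
Polytropic n=1.2: T₂ = T₁(V₁/V₂)^(n−1) = 638×(7.30)^0.20 = 949 K; P₂ = P₁(V₁/V₂)^n = 4440 kPa.
W = (P₁V₁−P₂V₂)/(n−1) = (409×50.3−4440×6.89)/0.20 = -50200 J.
Work done on the gas = −W_by = 50200 J.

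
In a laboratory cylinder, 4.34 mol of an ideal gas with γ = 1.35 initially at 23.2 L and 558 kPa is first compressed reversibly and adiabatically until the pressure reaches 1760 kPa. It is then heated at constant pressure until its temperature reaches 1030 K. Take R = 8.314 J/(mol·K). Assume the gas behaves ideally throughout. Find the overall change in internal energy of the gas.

69200 J

T₁ = P₁V₁/(nR) = 558×23.2/(4.34×8.314) = 359 K.
Step 1 — Adiabatic: T₂/T₁ = (P₂/P₁)^((γ−1)/γ) ⇒ T₂ = 359×(3.15)^0.259 = 483 K; V₂ = 9.91 L.
ΔU = nCvΔT = 4.34×23.8×(483−359) = 12800 J.
Q = 0 for an adiabatic process, so W = −ΔU = -12800 J.
State after step 1: P = 1760 kPa, V = 9.91 L, T = 483 K.
Step 2 — Isobaric: P stays 1760 kPa; V/T = const ⇒ T₂ = 1030 K, V₂ = 21.1 L.
W = PΔV = 1760×(21.1−9.91) kPa·L = 19700 J.
ΔU = nCvΔT = 4.34×23.8×(1030−483) = 56400 J.
Q = ΔU + W = nCpΔT = 76100 J.
Net over both steps: W = 6900 J, Q = 76100 J, ΔU = 69200 J.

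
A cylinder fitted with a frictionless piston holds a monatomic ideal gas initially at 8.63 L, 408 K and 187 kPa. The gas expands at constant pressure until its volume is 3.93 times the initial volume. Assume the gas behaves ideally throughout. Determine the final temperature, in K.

1600 K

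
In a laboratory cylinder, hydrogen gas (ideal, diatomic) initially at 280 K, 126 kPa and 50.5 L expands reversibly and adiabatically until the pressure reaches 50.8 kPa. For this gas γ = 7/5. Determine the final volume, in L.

96.6 L

Adiabatic: T₂/T₁ = (P₂/P₁)^((γ−1)/γ) ⇒ T₂ = 280×(0.403)^0.286 = 216 K; V₂ = 96.6 L.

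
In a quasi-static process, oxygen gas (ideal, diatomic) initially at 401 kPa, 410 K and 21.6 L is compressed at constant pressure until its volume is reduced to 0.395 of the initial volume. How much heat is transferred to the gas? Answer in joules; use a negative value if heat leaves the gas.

-18300 J

n = P₁V₁/(RT₁) = 401×21.6/(8.314×410) = 2.54 mol.
Isobaric: P stays 401 kPa; V/T = const ⇒ T₂ = 162 K, V₂ = 8.53 L.
W = PΔV = 401×(8.53−21.6) kPa·L = -5240 J.
ΔU = nCvΔT = 2.54×20.8×(162−410) = -13100 J.
Q = ΔU + W = nCpΔT = -18300 J.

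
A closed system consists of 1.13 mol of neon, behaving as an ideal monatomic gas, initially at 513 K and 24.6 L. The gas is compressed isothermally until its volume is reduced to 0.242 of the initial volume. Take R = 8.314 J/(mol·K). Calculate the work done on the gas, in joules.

P₁ = nRT₁/V₁ = 1.13×8.314×513/24.6 = 196 kPa.
Isothermal: T stays 513 K; PV = const ⇒ V₂ = 5.95 L, P₂ = 810 kPa.
W = nRT ln(V₂/V₁) = 1.13×8.314×513×ln(0.242) = -6840 J.
Work done on the gas = −W_by = 6840 J.

6840 J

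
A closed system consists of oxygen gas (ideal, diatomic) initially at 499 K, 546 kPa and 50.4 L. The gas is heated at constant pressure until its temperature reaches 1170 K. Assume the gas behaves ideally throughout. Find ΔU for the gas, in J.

n = P₁V₁/(RT₁) = 546×50.4/(8.314×499) = 6.63 mol.
Isobaric: P stays 546 kPa; V/T = const ⇒ T₂ = 1170 K, V₂ = 118 L.
For an ideal gas ΔU = nCvΔT with Cv = (5/2)R = 20.8 J/(mol·K).
ΔU = 6.63×20.8×(1170−499) = 92500 J.

92500 J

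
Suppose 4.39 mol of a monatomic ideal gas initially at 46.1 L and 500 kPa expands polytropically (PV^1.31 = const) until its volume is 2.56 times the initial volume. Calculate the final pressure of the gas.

T₁ = P₁V₁/(nR) = 500×46.1/(4.39×8.314) = 632 K.
Polytropic n=1.31: T₂ = T₁(V₁/V₂)^(n−1) = 632×(0.391)^0.31 = 472 K; P₂ = P₁(V₁/V₂)^n = 146 kPa.

146 kPa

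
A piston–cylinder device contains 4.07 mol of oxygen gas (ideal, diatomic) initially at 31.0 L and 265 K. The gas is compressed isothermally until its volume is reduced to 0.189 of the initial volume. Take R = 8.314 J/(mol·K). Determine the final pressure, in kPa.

P₁ = nRT₁/V₁ = 4.07×8.314×265/31.0 = 289 kPa.
Isothermal: T stays 265 K; PV = const ⇒ V₂ = 5.86 L, P₂ = 1530 kPa.

1530 kPa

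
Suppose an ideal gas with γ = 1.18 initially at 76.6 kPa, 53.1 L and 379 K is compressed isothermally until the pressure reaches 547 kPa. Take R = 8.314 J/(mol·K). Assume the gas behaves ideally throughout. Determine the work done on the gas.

8000 J

n = P₁V₁/(RT₁) = 76.6×53.1/(8.314×379) = 1.29 mol.
Isothermal: T stays 379 K; PV = const ⇒ V₂ = 7.44 L, P₂ = 547 kPa.
W = nRT ln(V₂/V₁) = 1.29×8.314×379×ln(0.140) = -8000 J.
Work done on the gas = −W_by = 8000 J.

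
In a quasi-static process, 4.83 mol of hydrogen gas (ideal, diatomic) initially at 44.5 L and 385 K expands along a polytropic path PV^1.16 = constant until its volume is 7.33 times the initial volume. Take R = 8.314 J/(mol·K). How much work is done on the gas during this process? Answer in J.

P₁ = nRT₁/V₁ = 4.83×8.314×385/44.5 = 347 kPa.
Polytropic n=1.16: T₂ = T₁(V₁/V₂)^(n−1) = 385×(0.136)^0.16 = 280 K; P₂ = P₁(V₁/V₂)^n = 34.5 kPa.
W = (P₁V₁−P₂V₂)/(n−1) = (347×44.5−34.5×326)/0.16 = 26400 J.
Work done on the gas = −W_by = -26400 J.

-26400 J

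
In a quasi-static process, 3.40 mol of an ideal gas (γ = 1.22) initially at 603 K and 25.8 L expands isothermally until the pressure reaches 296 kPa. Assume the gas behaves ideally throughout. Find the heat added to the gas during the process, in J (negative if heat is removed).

13700 J

P₁ = nRT₁/V₁ = 3.40×8.314×603/25.8 = 661 kPa.
Isothermal: T stays 603 K; PV = const ⇒ V₂ = 57.6 L, P₂ = 296 kPa.
ΔU = 0 (ideal gas, T constant).
W = nRT ln(V₂/V₁) = 3.40×8.314×603×ln(2.23) = 13700 J.
Q = ΔU + W = 13700 J.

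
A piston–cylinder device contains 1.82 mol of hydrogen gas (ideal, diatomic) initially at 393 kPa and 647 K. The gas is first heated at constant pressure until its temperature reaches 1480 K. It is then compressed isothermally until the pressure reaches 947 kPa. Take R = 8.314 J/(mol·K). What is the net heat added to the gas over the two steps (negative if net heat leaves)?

V₁ = nRT₁/P₁ = 1.82×8.314×647/393 = 24.9 L.
Step 1 — Isobaric: P stays 393 kPa; V/T = const ⇒ T₂ = 1480 K, V₂ = 57.0 L.
W = PΔV = 393×(57.0−24.9) kPa·L = 12600 J.
ΔU = nCvΔT = 1.82×20.8×(1480−647) = 31500 J.
Q = ΔU + W = nCpΔT = 44100 J.
State after step 1: P = 393 kPa, V = 57.0 L, T = 1480 K.
Step 2 — Isothermal: T stays 1480 K; PV = const ⇒ V₂ = 23.6 L, P₂ = 947 kPa.
ΔU = 0 (ideal gas, T constant).
W = nRT ln(V₂/V₁) = 1.82×8.314×1480×ln(0.415) = -19700 J.
Q = ΔU + W = -19700 J.
Net over both steps: W = -7090 J, Q = 24400 J, ΔU = 31500 J.

24400 J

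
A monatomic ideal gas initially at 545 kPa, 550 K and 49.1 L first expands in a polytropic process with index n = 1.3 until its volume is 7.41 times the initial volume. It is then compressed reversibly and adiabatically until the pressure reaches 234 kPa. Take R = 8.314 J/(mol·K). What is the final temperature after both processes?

n = P₁V₁/(RT₁) = 545×49.1/(8.314×550) = 5.85 mol.
Step 1 — Polytropic n=1.3: T₂ = T₁(V₁/V₂)^(n−1) = 550×(0.135)^0.30 = 302 K; P₂ = P₁(V₁/V₂)^n = 40.3 kPa.
W = (P₁V₁−P₂V₂)/(n−1) = (545×49.1−40.3×364)/0.30 = 40300 J.
ΔU = nCvΔT = 5.85×12.5×(302−550) = -18100 J.
Q = ΔU + W = 22200 J.
State after step 1: P = 40.3 kPa, V = 364 L, T = 302 K.
Step 2 — Adiabatic: T₂/T₁ = (P₂/P₁)^((γ−1)/γ) ⇒ T₂ = 302×(5.80)^0.400 = 609 K; V₂ = 127 L.
ΔU = nCvΔT = 5.85×12.5×(609−302) = 22500 J.
Q = 0 for an adiabatic process, so W = −ΔU = -22500 J.
Net over both steps: W = 17800 J, Q = 22200 J, ΔU = 4330 J.

609 K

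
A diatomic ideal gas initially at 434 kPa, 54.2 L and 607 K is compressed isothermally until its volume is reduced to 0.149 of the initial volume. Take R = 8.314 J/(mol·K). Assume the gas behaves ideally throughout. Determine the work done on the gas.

44800 J

n = P₁V₁/(RT₁) = 434×54.2/(8.314×607) = 4.66 mol.
Isothermal: T stays 607 K; PV = const ⇒ V₂ = 8.08 L, P₂ = 2910 kPa.
W = nRT ln(V₂/V₁) = 4.66×8.314×607×ln(0.149) = -44800 J.
Work done on the gas = −W_by = 44800 J.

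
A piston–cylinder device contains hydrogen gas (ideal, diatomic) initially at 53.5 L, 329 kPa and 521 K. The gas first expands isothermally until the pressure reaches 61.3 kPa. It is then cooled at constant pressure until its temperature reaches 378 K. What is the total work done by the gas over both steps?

24700 J

n = P₁V₁/(RT₁) = 329×53.5/(8.314×521) = 4.06 mol.
Step 1 — Isothermal: T stays 521 K; PV = const ⇒ V₂ = 287 L, P₂ = 61.3 kPa.
ΔU = 0 (ideal gas, T constant).
W = nRT ln(V₂/V₁) = 4.06×8.314×521×ln(5.37) = 29600 J.
Q = ΔU + W = 29600 J.
State after step 1: P = 61.3 kPa, V = 287 L, T = 521 K.
Step 2 — Isobaric: P stays 61.3 kPa; V/T = const ⇒ T₂ = 378 K, V₂ = 208 L.
W = PΔV = 61.3×(208−287) kPa·L = -4830 J.
ΔU = nCvΔT = 4.06×20.8×(378−521) = -12100 J.
Q = ΔU + W = nCpΔT = -16900 J.
Net over both steps: W = 24700 J, Q = 12700 J, ΔU = -12100 J.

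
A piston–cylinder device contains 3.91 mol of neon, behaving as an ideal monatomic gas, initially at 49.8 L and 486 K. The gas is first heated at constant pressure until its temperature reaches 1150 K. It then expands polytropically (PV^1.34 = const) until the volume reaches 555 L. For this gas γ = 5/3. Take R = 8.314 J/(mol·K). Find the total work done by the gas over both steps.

66600 J

P₁ = nRT₁/V₁ = 3.91×8.314×486/49.8 = 317 kPa.
Step 1 — Isobaric: P stays 317 kPa; V/T = const ⇒ T₂ = 1150 K, V₂ = 118 L.
W = PΔV = 317×(118−49.8) kPa·L = 21600 J.
ΔU = nCvΔT = 3.91×12.5×(1150−486) = 32400 J.
Q = ΔU + W = nCpΔT = 54000 J.
State after step 1: P = 317 kPa, V = 118 L, T = 1150 K.
Step 2 — Polytropic n=1.34: T₂ = T₁(V₁/V₂)^(n−1) = 1150×(0.212)^0.34 = 679 K; P₂ = P₁(V₁/V₂)^n = 39.8 kPa.
W = (P₁V₁−P₂V₂)/(n−1) = (317×118−39.8×555)/0.34 = 45000 J.
ΔU = nCvΔT = 3.91×12.5×(679−1150) = -23000 J.
Q = ΔU + W = 22100 J.
Net over both steps: W = 66600 J, Q = 76000 J, ΔU = 9410 J.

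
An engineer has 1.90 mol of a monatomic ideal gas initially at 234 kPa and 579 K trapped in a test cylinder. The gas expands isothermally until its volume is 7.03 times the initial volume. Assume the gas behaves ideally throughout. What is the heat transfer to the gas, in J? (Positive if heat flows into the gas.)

17800 J

V₁ = nRT₁/P₁ = 1.90×8.314×579/234 = 39.1 L.
Isothermal: T stays 579 K; PV = const ⇒ V₂ = 275 L, P₂ = 33.3 kPa.
ΔU = 0 (ideal gas, T constant).
W = nRT ln(V₂/V₁) = 1.90×8.314×579×ln(7.03) = 17800 J.
Q = ΔU + W = 17800 J.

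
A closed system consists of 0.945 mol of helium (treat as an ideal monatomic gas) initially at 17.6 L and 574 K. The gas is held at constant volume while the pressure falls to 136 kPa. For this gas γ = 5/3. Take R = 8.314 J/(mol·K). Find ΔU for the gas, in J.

P₁ = nRT₁/V₁ = 0.945×8.314×574/17.6 = 256 kPa.
Isochoric: V stays 17.6 L; P/T = const ⇒ T₂ = 305 K, P₂ = 136 kPa.
For an ideal gas ΔU = nCvΔT with Cv = (3/2)R = 12.5 J/(mol·K).
ΔU = 0.945×12.5×(305−574) = -3170 J.

-3170 J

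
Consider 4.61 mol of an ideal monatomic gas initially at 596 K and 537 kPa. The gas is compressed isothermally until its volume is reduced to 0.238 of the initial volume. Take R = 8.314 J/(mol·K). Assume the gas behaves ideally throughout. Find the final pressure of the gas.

V₁ = nRT₁/P₁ = 4.61×8.314×596/537 = 42.5 L.
Isothermal: T stays 596 K; PV = const ⇒ V₂ = 10.1 L, P₂ = 2260 kPa.

2260 kPa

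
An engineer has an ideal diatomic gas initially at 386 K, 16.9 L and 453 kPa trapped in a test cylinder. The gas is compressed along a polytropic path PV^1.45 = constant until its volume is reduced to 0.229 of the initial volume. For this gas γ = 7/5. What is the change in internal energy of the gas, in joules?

18000 J

n = P₁V₁/(RT₁) = 453×16.9/(8.314×386) = 2.39 mol.
Polytropic n=1.45: T₂ = T₁(V₁/V₂)^(n−1) = 386×(4.37)^0.45 = 749 K; P₂ = P₁(V₁/V₂)^n = 3840 kPa.
For an ideal gas ΔU = nCvΔT with Cv = (5/2)R = 20.8 J/(mol·K).
ΔU = 2.39×20.8×(749−386) = 18000 J.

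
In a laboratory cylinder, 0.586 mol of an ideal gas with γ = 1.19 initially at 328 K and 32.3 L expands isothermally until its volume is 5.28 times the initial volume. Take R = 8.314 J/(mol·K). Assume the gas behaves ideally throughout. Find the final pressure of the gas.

P₁ = nRT₁/V₁ = 0.586×8.314×328/32.3 = 49.5 kPa.
Isothermal: T stays 328 K; PV = const ⇒ V₂ = 171 L, P₂ = 9.37 kPa.

9.37 kPa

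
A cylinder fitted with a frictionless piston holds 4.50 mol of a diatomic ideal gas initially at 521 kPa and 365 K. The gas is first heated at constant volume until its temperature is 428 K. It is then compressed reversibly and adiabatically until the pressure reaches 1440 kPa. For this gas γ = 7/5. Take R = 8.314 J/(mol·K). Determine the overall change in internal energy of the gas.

17000 J

V₁ = nRT₁/P₁ = 4.50×8.314×365/521 = 26.2 L.
Step 1 — Isochoric: V stays 26.2 L; P/T = const ⇒ T₂ = 428 K, P₂ = 611 kPa.
W = 0 (no volume change).
ΔU = nCvΔT = 4.50×20.8×(428−365) = 5890 J.
Q = ΔU = 5890 J.
State after step 1: P = 611 kPa, V = 26.2 L, T = 428 K.
Step 2 — Adiabatic: T₂/T₁ = (P₂/P₁)^((γ−1)/γ) ⇒ T₂ = 428×(2.36)^0.286 = 547 K; V₂ = 14.2 L.
ΔU = nCvΔT = 4.50×20.8×(547−428) = 11100 J.
Q = 0 for an adiabatic process, so W = −ΔU = -11100 J.
Net over both steps: W = -11100 J, Q = 5890 J, ΔU = 17000 J.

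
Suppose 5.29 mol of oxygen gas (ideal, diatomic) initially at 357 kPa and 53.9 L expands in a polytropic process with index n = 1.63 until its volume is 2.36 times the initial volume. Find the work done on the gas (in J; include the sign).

T₁ = P₁V₁/(nR) = 357×53.9/(5.29×8.314) = 438 K.
Polytropic n=1.63: T₂ = T₁(V₁/V₂)^(n−1) = 438×(0.424)^0.63 = 255 K; P₂ = P₁(V₁/V₂)^n = 88.1 kPa.
W = (P₁V₁−P₂V₂)/(n−1) = (357×53.9−88.1×127)/0.63 = 12800 J.
Work done on the gas = −W_by = -12800 J.

-12800 J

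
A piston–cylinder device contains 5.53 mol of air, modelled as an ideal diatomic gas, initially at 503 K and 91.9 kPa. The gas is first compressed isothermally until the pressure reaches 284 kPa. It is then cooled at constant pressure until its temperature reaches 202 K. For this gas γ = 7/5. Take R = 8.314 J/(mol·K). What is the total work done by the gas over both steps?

-39900 J

V₁ = nRT₁/P₁ = 5.53×8.314×503/91.9 = 252 L.
Step 1 — Isothermal: T stays 503 K; PV = const ⇒ V₂ = 81.4 L, P₂ = 284 kPa.
ΔU = 0 (ideal gas, T constant).
W = nRT ln(V₂/V₁) = 5.53×8.314×503×ln(0.324) = -26100 J.
Q = ΔU + W = -26100 J.
State after step 1: P = 284 kPa, V = 81.4 L, T = 503 K.
Step 2 — Isobaric: P stays 284 kPa; V/T = const ⇒ T₂ = 202 K, V₂ = 32.7 L.
W = PΔV = 284×(32.7−81.4) kPa·L = -13800 J.
ΔU = nCvΔT = 5.53×20.8×(202−503) = -34600 J.
Q = ΔU + W = nCpΔT = -48400 J.
Net over both steps: W = -39900 J, Q = -74500 J, ΔU = -34600 J.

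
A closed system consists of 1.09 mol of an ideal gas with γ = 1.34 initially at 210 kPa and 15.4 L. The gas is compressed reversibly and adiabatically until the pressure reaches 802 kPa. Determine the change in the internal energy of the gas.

T₁ = P₁V₁/(nR) = 210×15.4/(1.09×8.314) = 357 K.
Adiabatic: T₂/T₁ = (P₂/P₁)^((γ−1)/γ) ⇒ T₂ = 357×(3.82)^0.254 = 501 K; V₂ = 5.67 L.
For an ideal gas ΔU = nCvΔT with Cv = R/(γ−1) = 24.5 J/(mol·K).
ΔU = 1.09×24.5×(501−357) = 3850 J.

3850 J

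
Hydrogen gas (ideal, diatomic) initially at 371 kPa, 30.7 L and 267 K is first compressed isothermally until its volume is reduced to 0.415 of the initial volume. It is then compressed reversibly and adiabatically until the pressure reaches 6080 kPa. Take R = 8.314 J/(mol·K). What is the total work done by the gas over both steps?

-30800 J

n = P₁V₁/(RT₁) = 371×30.7/(8.314×267) = 5.13 mol.
Step 1 — Isothermal: T stays 267 K; PV = const ⇒ V₂ = 12.7 L, P₂ = 894 kPa.
ΔU = 0 (ideal gas, T constant).
W = nRT ln(V₂/V₁) = 5.13×8.314×267×ln(0.415) = -10000 J.
Q = ΔU + W = -10000 J.
State after step 1: P = 894 kPa, V = 12.7 L, T = 267 K.
Step 2 — Adiabatic: T₂/T₁ = (P₂/P₁)^((γ−1)/γ) ⇒ T₂ = 267×(6.80)^0.286 = 462 K; V₂ = 3.24 L.
ΔU = nCvΔT = 5.13×20.8×(462−267) = 20800 J.
Q = 0 for an adiabatic process, so W = −ΔU = -20800 J.
Net over both steps: W = -30800 J, Q = -10000 J, ΔU = 20800 J.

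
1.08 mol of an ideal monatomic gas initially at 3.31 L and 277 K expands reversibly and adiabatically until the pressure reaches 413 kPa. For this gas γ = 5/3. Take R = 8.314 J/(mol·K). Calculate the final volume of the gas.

4.74 L

P₁ = nRT₁/V₁ = 1.08×8.314×277/3.31 = 751 kPa.
Adiabatic: T₂/T₁ = (P₂/P₁)^((γ−1)/γ) ⇒ T₂ = 277×(0.550)^0.400 = 218 K; V₂ = 4.74 L.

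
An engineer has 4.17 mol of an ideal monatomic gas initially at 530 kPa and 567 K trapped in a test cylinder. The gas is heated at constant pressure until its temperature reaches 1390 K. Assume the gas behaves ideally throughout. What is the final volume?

90.9 L

V₁ = nRT₁/P₁ = 4.17×8.314×567/530 = 37.1 L.
Isobaric: P stays 530 kPa; V/T = const ⇒ T₂ = 1390 K, V₂ = 90.9 L.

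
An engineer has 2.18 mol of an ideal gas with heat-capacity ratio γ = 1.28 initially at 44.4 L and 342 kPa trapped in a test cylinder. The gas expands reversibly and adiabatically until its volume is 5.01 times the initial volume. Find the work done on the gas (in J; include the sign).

T₁ = P₁V₁/(nR) = 342×44.4/(2.18×8.314) = 838 K.
Adiabatic: TV^(γ−1) = const ⇒ T₂ = 838×(0.200)^0.280 = 534 K; PV^γ = const ⇒ P₂ = 43.5 kPa.
ΔU = nCvΔT = 2.18×29.7×(534−838) = -19700 J.
Q = 0 for an adiabatic process, so W = −ΔU = 19700 J.
Work done on the gas = −W_by = -19700 J.

-19700 J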